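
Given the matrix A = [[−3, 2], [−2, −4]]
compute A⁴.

A² = [[5, −14], [14, 12]]
A³ = [[13, 66], [−66, −20]]
A⁴ = [[−171, −238], [238, −52]]

[[−171, −238], [238, −52]]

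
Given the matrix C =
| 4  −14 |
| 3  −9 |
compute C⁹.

tr C = −5 and det C = 6, so the characteristic polynomial is λ² − (−5)λ + (6) with roots −2 and −3.
Eigenvectors give P = [[7, −2], [3, −1]] with P⁻¹ = [[1, −2], [3, −7]], and C = P·diag(−2, −3)·P⁻¹.
Then C⁹ = P·diag(−512, −19683)·P⁻¹ = [[−3584, 39366], [−1536, 19683]] · [[1, −2], [3, −7]] = [[114514, −268394], [57513, −134709]].

[[114514, −268394], [57513, −134709]]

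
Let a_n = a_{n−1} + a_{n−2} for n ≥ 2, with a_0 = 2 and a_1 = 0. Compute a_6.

With companion matrix B = [[1, 1], [1, 0]], [a_n, a_{n−1}]ᵀ = B·[a_{n−1}, a_{n−2}]ᵀ, so [a_6, a_5]ᵀ = B^5·[a_1, a_0]ᵀ.
B^5 = [[8, 5], [5, 3]], giving [a_6, a_5]ᵀ = [[10], [6]].

10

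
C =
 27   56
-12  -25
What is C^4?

[[561, 1120], [-240, -479]]

tr C = 2 and det C = -3, so the characteristic polynomial is λ² − (2)λ + (-3) with roots 3 and -1.
Eigenvectors give P = [[7, -2], [-3, 1]] with P⁻¹ = [[1, 2], [3, 7]], and C = P·diag(3, -1)·P⁻¹.
Then C^4 = P·diag(81, 1)·P⁻¹ = [[567, -2], [-243, 1]] · [[1, 2], [3, 7]] = [[561, 1120], [-240, -479]].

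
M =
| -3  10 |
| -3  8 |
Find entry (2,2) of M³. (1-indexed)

tr M = 5 and det M = 6, so the characteristic polynomial is λ² − (5)λ + (6) with roots 2 and 3.
Eigenvectors give P = [[-2, 5], [-1, 3]] with P⁻¹ = [[-3, 5], [-1, 2]], and M = P·diag(2, 3)·P⁻¹.
Then M³ = P·diag(8, 27)·P⁻¹ = [[-16, 135], [-8, 81]] · [[-3, 5], [-1, 2]] = [[-87, 190], [-57, 122]].

122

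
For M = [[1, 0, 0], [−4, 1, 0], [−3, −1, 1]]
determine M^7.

M = I + N where N = [[0, 0, 0], [−4, 0, 0], [−3, −1, 0]] is strictly lower-triangular, so N^3 = 0.
(I + N)^7 = I + 7·N + 21·N^2 = [[1, 0, 0], [−28, 1, 0], [63, −7, 1]].

[[1, 0, 0], [−28, 1, 0], [63, −7, 1]]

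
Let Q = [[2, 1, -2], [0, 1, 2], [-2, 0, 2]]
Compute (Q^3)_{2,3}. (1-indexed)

22

Q^2 = [[8, 3, -6], [-4, 1, 6], [-8, -2, 8]]
Q^3 = [[28, 11, -22], [-20, -3, 22], [-32, -10, 28]]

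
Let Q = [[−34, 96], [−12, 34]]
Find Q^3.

[[−136, 384], [−48, 136]]

tr Q = 0 and det Q = −4, so the characteristic polynomial is λ² − (0)λ + (−4) with roots −2 and 2.
Eigenvectors give P = [[3, 8], [1, 3]] with P⁻¹ = [[3, −8], [−1, 3]], and Q = P·diag(−2, 2)·P⁻¹.
Then Q^3 = P·diag(−8, 8)·P⁻¹ = [[−24, 64], [−8, 24]] · [[3, −8], [−1, 3]] = [[−136, 384], [−48, 136]].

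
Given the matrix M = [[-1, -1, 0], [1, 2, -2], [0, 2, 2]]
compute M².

[[0, -1, 2], [1, -1, -8], [2, 8, 0]]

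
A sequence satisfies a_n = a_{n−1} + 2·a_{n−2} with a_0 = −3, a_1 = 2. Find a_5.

−8

With companion matrix T = [[1, 2], [1, 0]], [a_n, a_{n−1}]ᵀ = T·[a_{n−1}, a_{n−2}]ᵀ, so [a_5, a_4]ᵀ = T⁴·[a_1, a_0]ᵀ.
T⁴ = [[11, 10], [5, 6]], giving [a_5, a_4]ᵀ = [[−8], [−8]].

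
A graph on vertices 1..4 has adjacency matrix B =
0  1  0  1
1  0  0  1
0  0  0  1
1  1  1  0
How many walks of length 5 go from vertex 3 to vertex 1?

6

The number of length-5 walks from vertex 3 to vertex 1 is entry (3,1) of B⁵, where B is the adjacency matrix.
B² = [[2, 1, 1, 1], [1, 2, 1, 1], [1, 1, 1, 0], [1, 1, 0, 3]]
B³ = [[2, 3, 1, 4], [3, 2, 1, 4], [1, 1, 0, 3], [4, 4, 3, 2]]
B⁴ = [[7, 6, 4, 6], [6, 7, 4, 6], [4, 4, 3, 2], [6, 6, 2, 11]]
B⁵ = [[12, 13, 6, 17], [13, 12, 6, 17], [6, 6, 2, 11], [17, 17, 11, 14]]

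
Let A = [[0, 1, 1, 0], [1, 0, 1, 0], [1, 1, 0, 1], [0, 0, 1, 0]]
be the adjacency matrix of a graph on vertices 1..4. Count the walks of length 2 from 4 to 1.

The number of length-2 walks from vertex 4 to vertex 1 is entry (4,1) of A², where A is the adjacency matrix.
A² = [[2, 1, 1, 1], [1, 2, 1, 1], [1, 1, 3, 0], [1, 1, 0, 1]]

1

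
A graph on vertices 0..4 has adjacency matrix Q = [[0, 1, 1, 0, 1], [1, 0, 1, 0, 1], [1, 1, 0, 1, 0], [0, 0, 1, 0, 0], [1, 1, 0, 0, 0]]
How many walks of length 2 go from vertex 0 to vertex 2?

1

The number of length-2 walks from vertex 0 to vertex 2 is entry (0,2) of Q², where Q is the adjacency matrix.
Q² = [[3, 2, 1, 1, 1], [2, 3, 1, 1, 1], [1, 1, 3, 0, 2], [1, 1, 0, 1, 0], [1, 1, 2, 0, 2]]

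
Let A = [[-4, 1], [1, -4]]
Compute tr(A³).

-152

A² = [[17, -8], [-8, 17]]
A³ = [[-76, 49], [49, -76]]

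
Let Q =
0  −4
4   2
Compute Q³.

[[−32, 48], [−48, −56]]

Q² = [[−16, −8], [8, −12]]
Q³ = [[−32, 48], [−48, −56]]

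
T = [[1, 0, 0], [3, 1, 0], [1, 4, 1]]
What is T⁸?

T = I + N where N = [[0, 0, 0], [3, 0, 0], [1, 4, 0]] is strictly lower-triangular, so N³ = 0.
(I + N)⁸ = I + 8·N + 28·N² = [[1, 0, 0], [24, 1, 0], [344, 32, 1]].

[[1, 0, 0], [24, 1, 0], [344, 32, 1]]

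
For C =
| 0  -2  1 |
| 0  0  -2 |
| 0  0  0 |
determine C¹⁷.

C is strictly triangular, hence nilpotent: C³ = 0, so C¹⁷ = 0.

[[0, 0, 0], [0, 0, 0], [0, 0, 0]]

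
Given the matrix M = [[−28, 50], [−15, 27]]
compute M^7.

[[−13762, 23150], [−6945, 11703]]

tr M = −1 and det M = −6, so the characteristic polynomial is λ² − (−1)λ + (−6) with roots −3 and 2.
Eigenvectors give P = [[2, −5], [1, −3]] with P⁻¹ = [[3, −5], [1, −2]], and M = P·diag(−3, 2)·P⁻¹.
Then M^7 = P·diag(−2187, 128)·P⁻¹ = [[−4374, −640], [−2187, −384]] · [[3, −5], [1, −2]] = [[−13762, 23150], [−6945, 11703]].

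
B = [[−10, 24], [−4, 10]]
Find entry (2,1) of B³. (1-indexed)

tr B = 0 and det B = −4, so the characteristic polynomial is λ² − (0)λ + (−4) with roots 2 and −2.
Eigenvectors give P = [[−2, 3], [−1, 1]] with P⁻¹ = [[1, −3], [1, −2]], and B = P·diag(2, −2)·P⁻¹.
Then B³ = P·diag(8, −8)·P⁻¹ = [[−16, −24], [−8, −8]] · [[1, −3], [1, −2]] = [[−40, 96], [−16, 40]].

−16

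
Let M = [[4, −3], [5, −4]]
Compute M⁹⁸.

M² = I (check: tr M = 0 and det M = −1), so M⁹⁸ = I since 98 is even.

[[1, 0], [0, 1]]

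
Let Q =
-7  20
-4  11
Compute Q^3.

tr Q = 4 and det Q = 3, so the characteristic polynomial is λ² − (4)λ + (3) with roots 1 and 3.
Eigenvectors give P = [[5, 2], [2, 1]] with P⁻¹ = [[1, -2], [-2, 5]], and Q = P·diag(1, 3)·P⁻¹.
Then Q^3 = P·diag(1, 27)·P⁻¹ = [[5, 54], [2, 27]] · [[1, -2], [-2, 5]] = [[-103, 260], [-52, 131]].

[[-103, 260], [-52, 131]]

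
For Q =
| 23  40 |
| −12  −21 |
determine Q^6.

tr Q = 2 and det Q = −3, so the characteristic polynomial is λ² − (2)λ + (−3) with roots 3 and −1.
Eigenvectors give P = [[−2, 5], [1, −3]] with P⁻¹ = [[−3, −5], [−1, −2]], and Q = P·diag(3, −1)·P⁻¹.
Then Q^6 = P·diag(729, 1)·P⁻¹ = [[−1458, 5], [729, −3]] · [[−3, −5], [−1, −2]] = [[4369, 7280], [−2184, −3639]].

[[4369, 7280], [−2184, −3639]]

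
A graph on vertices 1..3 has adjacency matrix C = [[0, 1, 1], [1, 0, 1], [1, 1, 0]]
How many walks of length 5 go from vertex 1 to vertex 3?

The number of length-5 walks from vertex 1 to vertex 3 is entry (1,3) of C⁵, where C is the adjacency matrix.
C² = [[2, 1, 1], [1, 2, 1], [1, 1, 2]]
C³ = [[2, 3, 3], [3, 2, 3], [3, 3, 2]]
C⁴ = [[6, 5, 5], [5, 6, 5], [5, 5, 6]]
C⁵ = [[10, 11, 11], [11, 10, 11], [11, 11, 10]]

11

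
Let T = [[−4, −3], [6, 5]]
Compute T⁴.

tr T = 1 and det T = −2, so the characteristic polynomial is λ² − (1)λ + (−2) with roots 2 and −1.
Eigenvectors give P = [[−1, −1], [2, 1]] with P⁻¹ = [[1, 1], [−2, −1]], and T = P·diag(2, −1)·P⁻¹.
Then T⁴ = P·diag(16, 1)·P⁻¹ = [[−16, −1], [32, 1]] · [[1, 1], [−2, −1]] = [[−14, −15], [30, 31]].

[[−14, −15], [30, 31]]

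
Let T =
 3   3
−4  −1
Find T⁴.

[[−39, −84], [112, 73]]

T² = [[−3, 6], [−8, −11]]
T³ = [[−33, −15], [20, −13]]
T⁴ = [[−39, −84], [112, 73]]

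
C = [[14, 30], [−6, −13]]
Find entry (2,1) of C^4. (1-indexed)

−30

tr C = 1 and det C = −2, so the characteristic polynomial is λ² − (1)λ + (−2) with roots 2 and −1.
Eigenvectors give P = [[5, −2], [−2, 1]] with P⁻¹ = [[1, 2], [2, 5]], and C = P·diag(2, −1)·P⁻¹.
Then C^4 = P·diag(16, 1)·P⁻¹ = [[80, −2], [−32, 1]] · [[1, 2], [2, 5]] = [[76, 150], [−30, −59]].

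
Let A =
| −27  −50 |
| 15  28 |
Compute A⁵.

[[−1407, −2750], [825, 1618]]

tr A = 1 and det A = −6, so the characteristic polynomial is λ² − (1)λ + (−6) with roots −2 and 3.
Eigenvectors give P = [[2, −5], [−1, 3]] with P⁻¹ = [[3, 5], [1, 2]], and A = P·diag(−2, 3)·P⁻¹.
Then A⁵ = P·diag(−32, 243)·P⁻¹ = [[−64, −1215], [32, 729]] · [[3, 5], [1, 2]] = [[−1407, −2750], [825, 1618]].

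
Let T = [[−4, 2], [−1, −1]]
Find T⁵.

tr T = −5 and det T = 6, so the characteristic polynomial is λ² − (−5)λ + (6) with roots −2 and −3.
Eigenvectors give P = [[−1, 2], [−1, 1]] with P⁻¹ = [[1, −2], [1, −1]], and T = P·diag(−2, −3)·P⁻¹.
Then T⁵ = P·diag(−32, −243)·P⁻¹ = [[32, −486], [32, −243]] · [[1, −2], [1, −1]] = [[−454, 422], [−211, 179]].

[[−454, 422], [−211, 179]]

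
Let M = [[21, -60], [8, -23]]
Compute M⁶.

tr M = -2 and det M = -3, so the characteristic polynomial is λ² − (-2)λ + (-3) with roots -3 and 1.
Eigenvectors give P = [[-5, 3], [-2, 1]] with P⁻¹ = [[1, -3], [2, -5]], and M = P·diag(-3, 1)·P⁻¹.
Then M⁶ = P·diag(729, 1)·P⁻¹ = [[-3645, 3], [-1458, 1]] · [[1, -3], [2, -5]] = [[-3639, 10920], [-1456, 4369]].

[[-3639, 10920], [-1456, 4369]]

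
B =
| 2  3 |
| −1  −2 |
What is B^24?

B² = I (check: tr B = 0 and det B = −1), so B^24 = I since 24 is even.

[[1, 0], [0, 1]]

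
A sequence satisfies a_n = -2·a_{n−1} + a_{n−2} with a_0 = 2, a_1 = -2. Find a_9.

With companion matrix Q = [[-2, 1], [1, 0]], [a_n, a_{n−1}]ᵀ = Q·[a_{n−1}, a_{n−2}]ᵀ, so [a_9, a_8]ᵀ = Q⁸·[a_1, a_0]ᵀ.
Q⁸ = [[985, -408], [-408, 169]], giving [a_9, a_8]ᵀ = [[-2786], [1154]].

-2786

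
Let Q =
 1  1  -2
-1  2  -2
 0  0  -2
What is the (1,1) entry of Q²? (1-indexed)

0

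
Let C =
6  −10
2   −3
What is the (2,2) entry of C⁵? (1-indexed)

−123

tr C = 3 and det C = 2, so the characteristic polynomial is λ² − (3)λ + (2) with roots 2 and 1.
Eigenvectors give P = [[5, 2], [2, 1]] with P⁻¹ = [[1, −2], [−2, 5]], and C = P·diag(2, 1)·P⁻¹.
Then C⁵ = P·diag(32, 1)·P⁻¹ = [[160, 2], [64, 1]] · [[1, −2], [−2, 5]] = [[156, −310], [62, −123]].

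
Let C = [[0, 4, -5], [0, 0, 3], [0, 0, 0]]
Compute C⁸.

C is strictly triangular, hence nilpotent: C³ = 0, so C⁸ = 0.

[[0, 0, 0], [0, 0, 0], [0, 0, 0]]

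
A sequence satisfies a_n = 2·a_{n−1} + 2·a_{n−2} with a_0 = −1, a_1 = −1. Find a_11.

−31648

With companion matrix T = [[2, 2], [1, 0]], [a_n, a_{n−1}]ᵀ = T·[a_{n−1}, a_{n−2}]ᵀ, so [a_11, a_10]ᵀ = T^10·[a_1, a_0]ᵀ.
T^10 = [[18272, 13376], [6688, 4896]], giving [a_11, a_10]ᵀ = [[−31648], [−11584]].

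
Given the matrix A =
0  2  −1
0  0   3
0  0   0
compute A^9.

A is strictly triangular, hence nilpotent: A^3 = 0, so A^9 = 0.

[[0, 0, 0], [0, 0, 0], [0, 0, 0]]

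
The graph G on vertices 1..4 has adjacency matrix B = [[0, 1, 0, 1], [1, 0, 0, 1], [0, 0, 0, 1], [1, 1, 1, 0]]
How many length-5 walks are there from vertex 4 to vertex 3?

The number of length-5 walks from vertex 4 to vertex 3 is entry (4,3) of B⁵, where B is the adjacency matrix.
B² = [[2, 1, 1, 1], [1, 2, 1, 1], [1, 1, 1, 0], [1, 1, 0, 3]]
B³ = [[2, 3, 1, 4], [3, 2, 1, 4], [1, 1, 0, 3], [4, 4, 3, 2]]
B⁴ = [[7, 6, 4, 6], [6, 7, 4, 6], [4, 4, 3, 2], [6, 6, 2, 11]]
B⁵ = [[12, 13, 6, 17], [13, 12, 6, 17], [6, 6, 2, 11], [17, 17, 11, 14]]

11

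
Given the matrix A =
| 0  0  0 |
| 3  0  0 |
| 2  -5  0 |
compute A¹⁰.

A is strictly triangular, hence nilpotent: A³ = 0, so A¹⁰ = 0.

[[0, 0, 0], [0, 0, 0], [0, 0, 0]]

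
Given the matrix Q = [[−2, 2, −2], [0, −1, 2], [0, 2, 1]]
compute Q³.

[[−8, 30, −22], [0, −5, 10], [0, 10, 5]]

Q² = [[4, −10, 6], [0, 5, 0], [0, 0, 5]]
Q³ = [[−8, 30, −22], [0, −5, 10], [0, 10, 5]]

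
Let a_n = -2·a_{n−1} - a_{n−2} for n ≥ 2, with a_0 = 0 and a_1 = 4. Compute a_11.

44

With companion matrix B = [[-2, -1], [1, 0]], [a_n, a_{n−1}]ᵀ = B·[a_{n−1}, a_{n−2}]ᵀ, so [a_11, a_10]ᵀ = B^10·[a_1, a_0]ᵀ.
B^10 = [[11, 10], [-10, -9]], giving [a_11, a_10]ᵀ = [[44], [-40]].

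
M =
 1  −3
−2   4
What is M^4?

M^2 = [[7, −15], [−10, 22]]
M^3 = [[37, −81], [−54, 118]]
M^4 = [[199, −435], [−290, 634]]

[[199, −435], [−290, 634]]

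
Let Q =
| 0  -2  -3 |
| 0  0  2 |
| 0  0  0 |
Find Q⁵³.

[[0, 0, 0], [0, 0, 0], [0, 0, 0]]

Q is strictly triangular, hence nilpotent: Q³ = 0, so Q⁵³ = 0.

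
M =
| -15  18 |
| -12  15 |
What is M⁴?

[[81, 0], [0, 81]]

tr M = 0 and det M = -9, so the characteristic polynomial is λ² − (0)λ + (-9) with roots 3 and -3.
Eigenvectors give P = [[1, 3], [1, 2]] with P⁻¹ = [[-2, 3], [1, -1]], and M = P·diag(3, -3)·P⁻¹.
Then M⁴ = P·diag(81, 81)·P⁻¹ = [[81, 243], [81, 162]] · [[-2, 3], [1, -1]] = [[81, 0], [0, 81]].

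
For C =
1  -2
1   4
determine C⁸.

tr C = 5 and det C = 6, so the characteristic polynomial is λ² − (5)λ + (6) with roots 3 and 2.
Eigenvectors give P = [[-1, -2], [1, 1]] with P⁻¹ = [[1, 2], [-1, -1]], and C = P·diag(3, 2)·P⁻¹.
Then C⁸ = P·diag(6561, 256)·P⁻¹ = [[-6561, -512], [6561, 256]] · [[1, 2], [-1, -1]] = [[-6049, -12610], [6305, 12866]].

[[-6049, -12610], [6305, 12866]]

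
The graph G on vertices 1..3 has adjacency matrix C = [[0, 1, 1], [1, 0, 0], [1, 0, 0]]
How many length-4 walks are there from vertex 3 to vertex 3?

2

The number of length-4 walks from vertex 3 to vertex 3 is entry (3,3) of C⁴, where C is the adjacency matrix.
C² = [[2, 0, 0], [0, 1, 1], [0, 1, 1]]
C³ = [[0, 2, 2], [2, 0, 0], [2, 0, 0]]
C⁴ = [[4, 0, 0], [0, 2, 2], [0, 2, 2]]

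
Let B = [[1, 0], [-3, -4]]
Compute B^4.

B^2 = [[1, 0], [9, 16]]
B^3 = [[1, 0], [-39, -64]]
B^4 = [[1, 0], [153, 256]]

[[1, 0], [153, 256]]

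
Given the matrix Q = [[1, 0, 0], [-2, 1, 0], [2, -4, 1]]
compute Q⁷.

[[1, 0, 0], [-14, 1, 0], [182, -28, 1]]

Q = I + N where N = [[0, 0, 0], [-2, 0, 0], [2, -4, 0]] is strictly lower-triangular, so N³ = 0.
(I + N)⁷ = I + 7·N + 21·N² = [[1, 0, 0], [-14, 1, 0], [182, -28, 1]].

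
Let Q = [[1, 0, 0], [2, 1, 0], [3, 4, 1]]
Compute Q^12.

Q = I + N where N = [[0, 0, 0], [2, 0, 0], [3, 4, 0]] is strictly lower-triangular, so N^3 = 0.
(I + N)^12 = I + 12·N + 66·N^2 = [[1, 0, 0], [24, 1, 0], [564, 48, 1]].

[[1, 0, 0], [24, 1, 0], [564, 48, 1]]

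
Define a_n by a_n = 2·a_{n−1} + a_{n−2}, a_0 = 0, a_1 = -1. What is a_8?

With companion matrix C = [[2, 1], [1, 0]], [a_n, a_{n−1}]ᵀ = C·[a_{n−1}, a_{n−2}]ᵀ, so [a_8, a_7]ᵀ = C^7·[a_1, a_0]ᵀ.
C^7 = [[408, 169], [169, 70]], giving [a_8, a_7]ᵀ = [[-408], [-169]].

-408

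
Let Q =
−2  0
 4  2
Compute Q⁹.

tr Q = 0 and det Q = −4, so the characteristic polynomial is λ² − (0)λ + (−4) with roots 2 and −2.
Eigenvectors give P = [[0, −1], [1, 1]] with P⁻¹ = [[1, 1], [−1, 0]], and Q = P·diag(2, −2)·P⁻¹.
Then Q⁹ = P·diag(512, −512)·P⁻¹ = [[0, 512], [512, −512]] · [[1, 1], [−1, 0]] = [[−512, 0], [1024, 512]].

[[−512, 0], [1024, 512]]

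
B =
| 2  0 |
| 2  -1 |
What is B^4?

B^2 = [[4, 0], [2, 1]]
B^3 = [[8, 0], [6, -1]]
B^4 = [[16, 0], [10, 1]]

[[16, 0], [10, 1]]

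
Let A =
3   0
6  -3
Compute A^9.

tr A = 0 and det A = -9, so the characteristic polynomial is λ² − (0)λ + (-9) with roots 3 and -3.
Eigenvectors give P = [[-1, 0], [-1, 1]] with P⁻¹ = [[-1, 0], [-1, 1]], and A = P·diag(3, -3)·P⁻¹.
Then A^9 = P·diag(19683, -19683)·P⁻¹ = [[-19683, 0], [-19683, -19683]] · [[-1, 0], [-1, 1]] = [[19683, 0], [39366, -19683]].

[[19683, 0], [39366, -19683]]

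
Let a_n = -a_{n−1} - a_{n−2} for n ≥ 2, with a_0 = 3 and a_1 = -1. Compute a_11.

With companion matrix B = [[-1, -1], [1, 0]], [a_n, a_{n−1}]ᵀ = B·[a_{n−1}, a_{n−2}]ᵀ, so [a_11, a_10]ᵀ = B^10·[a_1, a_0]ᵀ.
B^10 = [[-1, -1], [1, 0]], giving [a_11, a_10]ᵀ = [[-2], [-1]].

-2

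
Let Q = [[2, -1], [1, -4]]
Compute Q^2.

[[3, 2], [-2, 15]]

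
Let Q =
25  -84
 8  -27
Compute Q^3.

[[169, -588], [56, -195]]

tr Q = -2 and det Q = -3, so the characteristic polynomial is λ² − (-2)λ + (-3) with roots -3 and 1.
Eigenvectors give P = [[-3, -7], [-1, -2]] with P⁻¹ = [[2, -7], [-1, 3]], and Q = P·diag(-3, 1)·P⁻¹.
Then Q^3 = P·diag(-27, 1)·P⁻¹ = [[81, -7], [27, -2]] · [[2, -7], [-1, 3]] = [[169, -588], [56, -195]].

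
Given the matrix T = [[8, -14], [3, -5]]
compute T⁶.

[[442, -882], [189, -377]]

tr T = 3 and det T = 2, so the characteristic polynomial is λ² − (3)λ + (2) with roots 2 and 1.
Eigenvectors give P = [[-7, -2], [-3, -1]] with P⁻¹ = [[-1, 2], [3, -7]], and T = P·diag(2, 1)·P⁻¹.
Then T⁶ = P·diag(64, 1)·P⁻¹ = [[-448, -2], [-192, -1]] · [[-1, 2], [3, -7]] = [[442, -882], [189, -377]].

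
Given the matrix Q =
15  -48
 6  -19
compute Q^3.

tr Q = -4 and det Q = 3, so the characteristic polynomial is λ² − (-4)λ + (3) with roots -1 and -3.
Eigenvectors give P = [[3, -8], [1, -3]] with P⁻¹ = [[3, -8], [1, -3]], and Q = P·diag(-1, -3)·P⁻¹.
Then Q^3 = P·diag(-1, -27)·P⁻¹ = [[-3, 216], [-1, 81]] · [[3, -8], [1, -3]] = [[207, -624], [78, -235]].

[[207, -624], [78, -235]]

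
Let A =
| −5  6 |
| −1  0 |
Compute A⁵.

tr A = −5 and det A = 6, so the characteristic polynomial is λ² − (−5)λ + (6) with roots −2 and −3.
Eigenvectors give P = [[2, 3], [1, 1]] with P⁻¹ = [[−1, 3], [1, −2]], and A = P·diag(−2, −3)·P⁻¹.
Then A⁵ = P·diag(−32, −243)·P⁻¹ = [[−64, −729], [−32, −243]] · [[−1, 3], [1, −2]] = [[−665, 1266], [−211, 390]].

[[−665, 1266], [−211, 390]]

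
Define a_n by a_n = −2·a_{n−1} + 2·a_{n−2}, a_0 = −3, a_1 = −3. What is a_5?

−36

With companion matrix B = [[−2, 2], [1, 0]], [a_n, a_{n−1}]ᵀ = B·[a_{n−1}, a_{n−2}]ᵀ, so [a_5, a_4]ᵀ = B^4·[a_1, a_0]ᵀ.
B^4 = [[44, −32], [−16, 12]], giving [a_5, a_4]ᵀ = [[−36], [12]].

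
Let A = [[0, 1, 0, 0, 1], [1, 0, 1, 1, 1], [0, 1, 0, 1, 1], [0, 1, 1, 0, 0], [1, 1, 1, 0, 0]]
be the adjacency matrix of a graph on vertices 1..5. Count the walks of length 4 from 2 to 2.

The number of length-4 walks from vertex 2 to vertex 2 is entry (2,2) of A⁴, where A is the adjacency matrix.
A² = [[2, 1, 2, 1, 1], [1, 4, 2, 1, 2], [2, 2, 3, 1, 1], [1, 1, 1, 2, 2], [1, 2, 1, 2, 3]]
A³ = [[2, 6, 3, 3, 5], [6, 6, 7, 6, 7], [3, 7, 4, 5, 7], [3, 6, 5, 2, 3], [5, 7, 7, 3, 4]]
A⁴ = [[11, 13, 14, 9, 11], [13, 26, 19, 13, 19], [14, 19, 19, 11, 14], [9, 13, 11, 11, 14], [11, 19, 14, 14, 19]]

26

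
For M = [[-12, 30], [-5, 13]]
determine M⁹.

[[-40902, 121170], [-20195, 60073]]

tr M = 1 and det M = -6, so the characteristic polynomial is λ² − (1)λ + (-6) with roots 3 and -2.
Eigenvectors give P = [[2, 3], [1, 1]] with P⁻¹ = [[-1, 3], [1, -2]], and M = P·diag(3, -2)·P⁻¹.
Then M⁹ = P·diag(19683, -512)·P⁻¹ = [[39366, -1536], [19683, -512]] · [[-1, 3], [1, -2]] = [[-40902, 121170], [-20195, 60073]].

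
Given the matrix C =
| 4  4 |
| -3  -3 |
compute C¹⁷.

[[4, 4], [-3, -3]]

C² = C (a projection; rank 1, trace 1), so C¹⁷ = C.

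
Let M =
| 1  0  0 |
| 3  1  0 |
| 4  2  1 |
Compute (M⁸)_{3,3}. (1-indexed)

1

M = I + N where N = [[0, 0, 0], [3, 0, 0], [4, 2, 0]] is strictly lower-triangular, so N³ = 0.
(I + N)⁸ = I + 8·N + 28·N² = [[1, 0, 0], [24, 1, 0], [200, 16, 1]].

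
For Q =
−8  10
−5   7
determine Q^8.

[[12866, −12610], [6305, −6049]]

tr Q = −1 and det Q = −6, so the characteristic polynomial is λ² − (−1)λ + (−6) with roots −3 and 2.
Eigenvectors give P = [[−2, −1], [−1, −1]] with P⁻¹ = [[−1, 1], [1, −2]], and Q = P·diag(−3, 2)·P⁻¹.
Then Q^8 = P·diag(6561, 256)·P⁻¹ = [[−13122, −256], [−6561, −256]] · [[−1, 1], [1, −2]] = [[12866, −12610], [6305, −6049]].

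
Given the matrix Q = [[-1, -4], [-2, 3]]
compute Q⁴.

Q² = [[9, -8], [-4, 17]]
Q³ = [[7, -60], [-30, 67]]
Q⁴ = [[113, -208], [-104, 321]]

[[113, -208], [-104, 321]]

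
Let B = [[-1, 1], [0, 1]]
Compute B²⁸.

B² = I (check: tr B = 0 and det B = -1), so B²⁸ = I since 28 is even.

[[1, 0], [0, 1]]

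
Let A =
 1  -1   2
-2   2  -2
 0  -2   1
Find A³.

A² = [[3, -7, 6], [-6, 10, -10], [4, -6, 5]]
A³ = [[17, -29, 26], [-26, 46, -42], [16, -26, 25]]

[[17, -29, 26], [-26, 46, -42], [16, -26, 25]]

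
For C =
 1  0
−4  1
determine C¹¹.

[[1, 0], [−44, 1]]

C = I + N where N = [[0, 0], [−4, 0]] is strictly lower-triangular, so N² = 0.
(I + N)¹¹ = I + 11·N = [[1, 0], [−44, 1]].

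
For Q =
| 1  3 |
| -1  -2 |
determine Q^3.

Q^2 = [[-2, -3], [1, 1]]
Q^3 = [[1, 0], [0, 1]]

[[1, 0], [0, 1]]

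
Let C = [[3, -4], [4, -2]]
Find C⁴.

[[33, 76], [-76, 128]]

C² = [[-7, -4], [4, -12]]
C³ = [[-37, 36], [-36, 8]]
C⁴ = [[33, 76], [-76, 128]]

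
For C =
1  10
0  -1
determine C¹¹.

C² = I (check: tr C = 0 and det C = -1), so C¹¹ = C since 11 is odd.

[[1, 10], [0, -1]]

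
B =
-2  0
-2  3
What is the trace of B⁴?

97

B² = [[4, 0], [-2, 9]]
B³ = [[-8, 0], [-14, 27]]
B⁴ = [[16, 0], [-26, 81]]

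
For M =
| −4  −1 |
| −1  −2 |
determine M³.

M² = [[17, 6], [6, 5]]
M³ = [[−74, −29], [−29, −16]]

[[−74, −29], [−29, −16]]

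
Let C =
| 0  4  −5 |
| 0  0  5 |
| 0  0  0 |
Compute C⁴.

C is strictly triangular, hence nilpotent: C³ = 0, so C⁴ = 0.

[[0, 0, 0], [0, 0, 0], [0, 0, 0]]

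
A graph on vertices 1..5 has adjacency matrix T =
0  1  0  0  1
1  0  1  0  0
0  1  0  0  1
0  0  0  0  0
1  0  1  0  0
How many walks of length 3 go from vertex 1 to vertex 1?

The number of length-3 walks from vertex 1 to vertex 1 is entry (1,1) of T^3, where T is the adjacency matrix.
T^2 = [[2, 0, 2, 0, 0], [0, 2, 0, 0, 2], [2, 0, 2, 0, 0], [0, 0, 0, 0, 0], [0, 2, 0, 0, 2]]
T^3 = [[0, 4, 0, 0, 4], [4, 0, 4, 0, 0], [0, 4, 0, 0, 4], [0, 0, 0, 0, 0], [4, 0, 4, 0, 0]]

0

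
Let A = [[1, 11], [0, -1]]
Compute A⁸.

[[1, 0], [0, 1]]

A² = I (check: tr A = 0 and det A = -1), so A⁸ = I since 8 is even.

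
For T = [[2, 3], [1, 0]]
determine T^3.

[[20, 21], [7, 6]]

T^2 = [[7, 6], [2, 3]]
T^3 = [[20, 21], [7, 6]]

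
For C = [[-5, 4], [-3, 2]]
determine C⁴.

[[61, -60], [45, -44]]

tr C = -3 and det C = 2, so the characteristic polynomial is λ² − (-3)λ + (2) with roots -1 and -2.
Eigenvectors give P = [[1, 4], [1, 3]] with P⁻¹ = [[-3, 4], [1, -1]], and C = P·diag(-1, -2)·P⁻¹.
Then C⁴ = P·diag(1, 16)·P⁻¹ = [[1, 64], [1, 48]] · [[-3, 4], [1, -1]] = [[61, -60], [45, -44]].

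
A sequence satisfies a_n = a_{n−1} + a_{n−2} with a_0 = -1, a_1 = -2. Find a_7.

-34

With companion matrix Q = [[1, 1], [1, 0]], [a_n, a_{n−1}]ᵀ = Q·[a_{n−1}, a_{n−2}]ᵀ, so [a_7, a_6]ᵀ = Q^6·[a_1, a_0]ᵀ.
Q^6 = [[13, 8], [8, 5]], giving [a_7, a_6]ᵀ = [[-34], [-21]].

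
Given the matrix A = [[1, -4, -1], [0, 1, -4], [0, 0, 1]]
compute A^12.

[[1, -48, 1044], [0, 1, -48], [0, 0, 1]]

A = I + N where N = [[0, -4, -1], [0, 0, -4], [0, 0, 0]] is strictly upper-triangular, so N^3 = 0.
(I + N)^12 = I + 12·N + 66·N^2 = [[1, -48, 1044], [0, 1, -48], [0, 0, 1]].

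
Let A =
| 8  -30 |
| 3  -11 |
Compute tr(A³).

tr A = -3 and det A = 2, so the characteristic polynomial is λ² − (-3)λ + (2) with roots -1 and -2.
Eigenvectors give P = [[10, 3], [3, 1]] with P⁻¹ = [[1, -3], [-3, 10]], and A = P·diag(-1, -2)·P⁻¹.
Then A³ = P·diag(-1, -8)·P⁻¹ = [[-10, -24], [-3, -8]] · [[1, -3], [-3, 10]] = [[62, -210], [21, -71]].

-9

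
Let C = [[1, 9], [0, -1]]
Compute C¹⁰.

C² = I (check: tr C = 0 and det C = -1), so C¹⁰ = I since 10 is even.

[[1, 0], [0, 1]]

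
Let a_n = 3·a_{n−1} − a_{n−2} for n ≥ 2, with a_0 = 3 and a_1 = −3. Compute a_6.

−597

With companion matrix C = [[3, −1], [1, 0]], [a_n, a_{n−1}]ᵀ = C·[a_{n−1}, a_{n−2}]ᵀ, so [a_6, a_5]ᵀ = C⁵·[a_1, a_0]ᵀ.
C⁵ = [[144, −55], [55, −21]], giving [a_6, a_5]ᵀ = [[−597], [−228]].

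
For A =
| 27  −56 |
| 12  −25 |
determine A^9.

tr A = 2 and det A = −3, so the characteristic polynomial is λ² − (2)λ + (−3) with roots 3 and −1.
Eigenvectors give P = [[7, −2], [3, −1]] with P⁻¹ = [[1, −2], [3, −7]], and A = P·diag(3, −1)·P⁻¹.
Then A^9 = P·diag(19683, −1)·P⁻¹ = [[137781, 2], [59049, 1]] · [[1, −2], [3, −7]] = [[137787, −275576], [59052, −118105]].

[[137787, −275576], [59052, −118105]]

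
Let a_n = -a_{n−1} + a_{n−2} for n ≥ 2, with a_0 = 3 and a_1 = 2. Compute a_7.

2

With companion matrix M = [[-1, 1], [1, 0]], [a_n, a_{n−1}]ᵀ = M·[a_{n−1}, a_{n−2}]ᵀ, so [a_7, a_6]ᵀ = M⁶·[a_1, a_0]ᵀ.
M⁶ = [[13, -8], [-8, 5]], giving [a_7, a_6]ᵀ = [[2], [-1]].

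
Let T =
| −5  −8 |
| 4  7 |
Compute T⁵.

tr T = 2 and det T = −3, so the characteristic polynomial is λ² − (2)λ + (−3) with roots −1 and 3.
Eigenvectors give P = [[2, −1], [−1, 1]] with P⁻¹ = [[1, 1], [1, 2]], and T = P·diag(−1, 3)·P⁻¹.
Then T⁵ = P·diag(−1, 243)·P⁻¹ = [[−2, −243], [1, 243]] · [[1, 1], [1, 2]] = [[−245, −488], [244, 487]].

[[−245, −488], [244, 487]]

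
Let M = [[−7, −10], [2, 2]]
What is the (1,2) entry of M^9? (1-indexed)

−191710

tr M = −5 and det M = 6, so the characteristic polynomial is λ² − (−5)λ + (6) with roots −3 and −2.
Eigenvectors give P = [[5, −2], [−2, 1]] with P⁻¹ = [[1, 2], [2, 5]], and M = P·diag(−3, −2)·P⁻¹.
Then M^9 = P·diag(−19683, −512)·P⁻¹ = [[−98415, 1024], [39366, −512]] · [[1, 2], [2, 5]] = [[−96367, −191710], [38342, 76172]].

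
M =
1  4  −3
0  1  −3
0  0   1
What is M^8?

[[1, 32, −360], [0, 1, −24], [0, 0, 1]]

M = I + N where N = [[0, 4, −3], [0, 0, −3], [0, 0, 0]] is strictly upper-triangular, so N^3 = 0.
(I + N)^8 = I + 8·N + 28·N^2 = [[1, 32, −360], [0, 1, −24], [0, 0, 1]].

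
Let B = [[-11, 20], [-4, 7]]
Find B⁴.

[[401, -800], [160, -319]]

tr B = -4 and det B = 3, so the characteristic polynomial is λ² − (-4)λ + (3) with roots -1 and -3.
Eigenvectors give P = [[-2, 5], [-1, 2]] with P⁻¹ = [[2, -5], [1, -2]], and B = P·diag(-1, -3)·P⁻¹.
Then B⁴ = P·diag(1, 81)·P⁻¹ = [[-2, 405], [-1, 162]] · [[2, -5], [1, -2]] = [[401, -800], [160, -319]].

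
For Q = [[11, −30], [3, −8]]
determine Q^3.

tr Q = 3 and det Q = 2, so the characteristic polynomial is λ² − (3)λ + (2) with roots 1 and 2.
Eigenvectors give P = [[3, 10], [1, 3]] with P⁻¹ = [[−3, 10], [1, −3]], and Q = P·diag(1, 2)·P⁻¹.
Then Q^3 = P·diag(1, 8)·P⁻¹ = [[3, 80], [1, 24]] · [[−3, 10], [1, −3]] = [[71, −210], [21, −62]].

[[71, −210], [21, −62]]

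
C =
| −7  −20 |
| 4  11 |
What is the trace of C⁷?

2188

tr C = 4 and det C = 3, so the characteristic polynomial is λ² − (4)λ + (3) with roots 3 and 1.
Eigenvectors give P = [[2, 5], [−1, −2]] with P⁻¹ = [[−2, −5], [1, 2]], and C = P·diag(3, 1)·P⁻¹.
Then C⁷ = P·diag(2187, 1)·P⁻¹ = [[4374, 5], [−2187, −2]] · [[−2, −5], [1, 2]] = [[−8743, −21860], [4372, 10931]].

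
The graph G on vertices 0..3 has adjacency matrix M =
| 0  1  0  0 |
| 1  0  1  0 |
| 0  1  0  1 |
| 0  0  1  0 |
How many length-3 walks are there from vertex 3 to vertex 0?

1

The number of length-3 walks from vertex 3 to vertex 0 is entry (3,0) of M³, where M is the adjacency matrix.
M² = [[1, 0, 1, 0], [0, 2, 0, 1], [1, 0, 2, 0], [0, 1, 0, 1]]
M³ = [[0, 2, 0, 1], [2, 0, 3, 0], [0, 3, 0, 2], [1, 0, 2, 0]]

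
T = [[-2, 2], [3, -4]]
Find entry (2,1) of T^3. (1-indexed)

T^2 = [[10, -12], [-18, 22]]
T^3 = [[-56, 68], [102, -124]]

102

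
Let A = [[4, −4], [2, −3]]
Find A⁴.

[[56, −36], [18, −7]]

A² = [[8, −4], [2, 1]]
A³ = [[24, −20], [10, −11]]
A⁴ = [[56, −36], [18, −7]]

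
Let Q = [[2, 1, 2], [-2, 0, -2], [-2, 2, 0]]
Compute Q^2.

[[-2, 6, 2], [0, -6, -4], [-8, -2, -8]]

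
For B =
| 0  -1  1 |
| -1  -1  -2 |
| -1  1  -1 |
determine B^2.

[[0, 2, 1], [3, 0, 3], [0, -1, -2]]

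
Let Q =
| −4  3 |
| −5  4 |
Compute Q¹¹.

[[−4, 3], [−5, 4]]

Q² = I (check: tr Q = 0 and det Q = −1), so Q¹¹ = Q since 11 is odd.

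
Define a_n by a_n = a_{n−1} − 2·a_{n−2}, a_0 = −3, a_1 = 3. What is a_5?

−21

With companion matrix M = [[1, −2], [1, 0]], [a_n, a_{n−1}]ᵀ = M·[a_{n−1}, a_{n−2}]ᵀ, so [a_5, a_4]ᵀ = M⁴·[a_1, a_0]ᵀ.
M⁴ = [[−1, 6], [−3, 2]], giving [a_5, a_4]ᵀ = [[−21], [−15]].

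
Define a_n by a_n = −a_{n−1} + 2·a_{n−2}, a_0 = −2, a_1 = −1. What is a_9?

With companion matrix M = [[−1, 2], [1, 0]], [a_n, a_{n−1}]ᵀ = M·[a_{n−1}, a_{n−2}]ᵀ, so [a_9, a_8]ᵀ = M^8·[a_1, a_0]ᵀ.
M^8 = [[171, −170], [−85, 86]], giving [a_9, a_8]ᵀ = [[169], [−87]].

169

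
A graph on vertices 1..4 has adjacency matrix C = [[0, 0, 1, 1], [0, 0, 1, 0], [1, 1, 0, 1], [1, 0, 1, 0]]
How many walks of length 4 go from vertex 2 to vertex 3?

The number of length-4 walks from vertex 2 to vertex 3 is entry (2,3) of C⁴, where C is the adjacency matrix.
C² = [[2, 1, 1, 1], [1, 1, 0, 1], [1, 0, 3, 1], [1, 1, 1, 2]]
C³ = [[2, 1, 4, 3], [1, 0, 3, 1], [4, 3, 2, 4], [3, 1, 4, 2]]
C⁴ = [[7, 4, 6, 6], [4, 3, 2, 4], [6, 2, 11, 6], [6, 4, 6, 7]]

2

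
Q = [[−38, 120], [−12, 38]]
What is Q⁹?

[[−9728, 30720], [−3072, 9728]]

tr Q = 0 and det Q = −4, so the characteristic polynomial is λ² − (0)λ + (−4) with roots 2 and −2.
Eigenvectors give P = [[3, 10], [1, 3]] with P⁻¹ = [[−3, 10], [1, −3]], and Q = P·diag(2, −2)·P⁻¹.
Then Q⁹ = P·diag(512, −512)·P⁻¹ = [[1536, −5120], [512, −1536]] · [[−3, 10], [1, −3]] = [[−9728, 30720], [−3072, 9728]].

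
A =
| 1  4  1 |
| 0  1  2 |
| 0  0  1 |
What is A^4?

[[1, 16, 52], [0, 1, 8], [0, 0, 1]]

A = I + N where N = [[0, 4, 1], [0, 0, 2], [0, 0, 0]] is strictly upper-triangular, so N^3 = 0.
(I + N)^4 = I + 4·N + 6·N^2 = [[1, 16, 52], [0, 1, 8], [0, 0, 1]].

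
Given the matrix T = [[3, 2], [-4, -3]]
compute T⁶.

T² = I (check: tr T = 0 and det T = -1), so T⁶ = I since 6 is even.

[[1, 0], [0, 1]]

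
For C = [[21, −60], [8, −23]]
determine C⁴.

[[−399, 1200], [−160, 481]]

tr C = −2 and det C = −3, so the characteristic polynomial is λ² − (−2)λ + (−3) with roots −3 and 1.
Eigenvectors give P = [[−5, 3], [−2, 1]] with P⁻¹ = [[1, −3], [2, −5]], and C = P·diag(−3, 1)·P⁻¹.
Then C⁴ = P·diag(81, 1)·P⁻¹ = [[−405, 3], [−162, 1]] · [[1, −3], [2, −5]] = [[−399, 1200], [−160, 481]].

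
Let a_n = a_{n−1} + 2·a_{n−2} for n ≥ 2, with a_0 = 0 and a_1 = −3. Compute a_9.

With companion matrix C = [[1, 2], [1, 0]], [a_n, a_{n−1}]ᵀ = C·[a_{n−1}, a_{n−2}]ᵀ, so [a_9, a_8]ᵀ = C⁸·[a_1, a_0]ᵀ.
C⁸ = [[171, 170], [85, 86]], giving [a_9, a_8]ᵀ = [[−513], [−255]].

−513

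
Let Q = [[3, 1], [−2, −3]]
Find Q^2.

[[7, 0], [0, 7]]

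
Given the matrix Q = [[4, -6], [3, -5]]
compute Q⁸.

[[-254, 510], [-255, 511]]

tr Q = -1 and det Q = -2, so the characteristic polynomial is λ² − (-1)λ + (-2) with roots -2 and 1.
Eigenvectors give P = [[1, 2], [1, 1]] with P⁻¹ = [[-1, 2], [1, -1]], and Q = P·diag(-2, 1)·P⁻¹.
Then Q⁸ = P·diag(256, 1)·P⁻¹ = [[256, 2], [256, 1]] · [[-1, 2], [1, -1]] = [[-254, 510], [-255, 511]].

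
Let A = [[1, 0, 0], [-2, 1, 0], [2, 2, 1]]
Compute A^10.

[[1, 0, 0], [-20, 1, 0], [-160, 20, 1]]

A = I + N where N = [[0, 0, 0], [-2, 0, 0], [2, 2, 0]] is strictly lower-triangular, so N^3 = 0.
(I + N)^10 = I + 10·N + 45·N^2 = [[1, 0, 0], [-20, 1, 0], [-160, 20, 1]].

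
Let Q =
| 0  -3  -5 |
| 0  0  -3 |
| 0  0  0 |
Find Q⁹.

Q is strictly triangular, hence nilpotent: Q³ = 0, so Q⁹ = 0.

[[0, 0, 0], [0, 0, 0], [0, 0, 0]]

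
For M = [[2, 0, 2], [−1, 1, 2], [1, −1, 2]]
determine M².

[[6, −2, 8], [−1, −1, 4], [5, −3, 4]]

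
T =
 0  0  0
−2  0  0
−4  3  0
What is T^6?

[[0, 0, 0], [0, 0, 0], [0, 0, 0]]

T is strictly triangular, hence nilpotent: T^3 = 0, so T^6 = 0.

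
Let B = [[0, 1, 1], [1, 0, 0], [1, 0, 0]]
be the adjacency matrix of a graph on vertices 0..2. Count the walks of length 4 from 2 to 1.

2

The number of length-4 walks from vertex 2 to vertex 1 is entry (2,1) of B⁴, where B is the adjacency matrix.
B² = [[2, 0, 0], [0, 1, 1], [0, 1, 1]]
B³ = [[0, 2, 2], [2, 0, 0], [2, 0, 0]]
B⁴ = [[4, 0, 0], [0, 2, 2], [0, 2, 2]]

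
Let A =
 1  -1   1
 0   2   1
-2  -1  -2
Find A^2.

[[-1, -4, -2], [-2, 3, 0], [2, 2, 1]]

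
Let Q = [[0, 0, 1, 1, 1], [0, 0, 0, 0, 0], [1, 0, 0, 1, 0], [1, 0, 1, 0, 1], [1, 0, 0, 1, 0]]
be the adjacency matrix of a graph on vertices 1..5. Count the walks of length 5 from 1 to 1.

The number of length-5 walks from vertex 1 to vertex 1 is entry (1,1) of Q⁵, where Q is the adjacency matrix.
Q² = [[3, 0, 1, 2, 1], [0, 0, 0, 0, 0], [1, 0, 2, 1, 2], [2, 0, 1, 3, 1], [1, 0, 2, 1, 2]]
Q³ = [[4, 0, 5, 5, 5], [0, 0, 0, 0, 0], [5, 0, 2, 5, 2], [5, 0, 5, 4, 5], [5, 0, 2, 5, 2]]
Q⁴ = [[15, 0, 9, 14, 9], [0, 0, 0, 0, 0], [9, 0, 10, 9, 10], [14, 0, 9, 15, 9], [9, 0, 10, 9, 10]]
Q⁵ = [[32, 0, 29, 33, 29], [0, 0, 0, 0, 0], [29, 0, 18, 29, 18], [33, 0, 29, 32, 29], [29, 0, 18, 29, 18]]

32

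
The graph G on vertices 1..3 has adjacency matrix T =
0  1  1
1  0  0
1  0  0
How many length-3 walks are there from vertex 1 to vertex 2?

2

The number of length-3 walks from vertex 1 to vertex 2 is entry (1,2) of T^3, where T is the adjacency matrix.
T^2 = [[2, 0, 0], [0, 1, 1], [0, 1, 1]]
T^3 = [[0, 2, 2], [2, 0, 0], [2, 0, 0]]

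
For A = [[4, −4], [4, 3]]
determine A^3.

A^2 = [[0, −28], [28, −7]]
A^3 = [[−112, −84], [84, −133]]

[[−112, −84], [84, −133]]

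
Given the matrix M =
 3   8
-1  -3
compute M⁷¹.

M² = I (check: tr M = 0 and det M = -1), so M⁷¹ = M since 71 is odd.

[[3, 8], [-1, -3]]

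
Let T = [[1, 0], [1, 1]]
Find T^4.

T = I + N where N = [[0, 0], [1, 0]] is strictly lower-triangular, so N^2 = 0.
(I + N)^4 = I + 4·N = [[1, 0], [4, 1]].

[[1, 0], [4, 1]]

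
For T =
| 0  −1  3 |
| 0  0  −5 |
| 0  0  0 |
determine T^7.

[[0, 0, 0], [0, 0, 0], [0, 0, 0]]

T is strictly triangular, hence nilpotent: T^3 = 0, so T^7 = 0.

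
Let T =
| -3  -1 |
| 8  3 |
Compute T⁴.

T² = I (check: tr T = 0 and det T = -1), so T⁴ = I since 4 is even.

[[1, 0], [0, 1]]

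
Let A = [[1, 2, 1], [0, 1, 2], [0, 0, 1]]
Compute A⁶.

A = I + N where N = [[0, 2, 1], [0, 0, 2], [0, 0, 0]] is strictly upper-triangular, so N³ = 0.
(I + N)⁶ = I + 6·N + 15·N² = [[1, 12, 66], [0, 1, 12], [0, 0, 1]].

[[1, 12, 66], [0, 1, 12], [0, 0, 1]]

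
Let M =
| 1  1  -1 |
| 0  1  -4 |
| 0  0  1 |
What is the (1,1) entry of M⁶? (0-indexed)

M = I + N where N = [[0, 1, -1], [0, 0, -4], [0, 0, 0]] is strictly upper-triangular, so N³ = 0.
(I + N)⁶ = I + 6·N + 15·N² = [[1, 6, -66], [0, 1, -24], [0, 0, 1]].

1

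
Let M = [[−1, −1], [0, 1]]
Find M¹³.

[[−1, −1], [0, 1]]

M² = I (check: tr M = 0 and det M = −1), so M¹³ = M since 13 is odd.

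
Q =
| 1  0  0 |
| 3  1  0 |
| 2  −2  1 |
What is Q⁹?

Q = I + N where N = [[0, 0, 0], [3, 0, 0], [2, −2, 0]] is strictly lower-triangular, so N³ = 0.
(I + N)⁹ = I + 9·N + 36·N² = [[1, 0, 0], [27, 1, 0], [−198, −18, 1]].

[[1, 0, 0], [27, 1, 0], [−198, −18, 1]]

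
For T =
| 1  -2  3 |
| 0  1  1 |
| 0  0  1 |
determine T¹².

T = I + N where N = [[0, -2, 3], [0, 0, 1], [0, 0, 0]] is strictly upper-triangular, so N³ = 0.
(I + N)¹² = I + 12·N + 66·N² = [[1, -24, -96], [0, 1, 12], [0, 0, 1]].

[[1, -24, -96], [0, 1, 12], [0, 0, 1]]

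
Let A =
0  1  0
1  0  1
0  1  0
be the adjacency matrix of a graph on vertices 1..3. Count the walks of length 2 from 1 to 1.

The number of length-2 walks from vertex 1 to vertex 1 is entry (1,1) of A², where A is the adjacency matrix.
A² = [[1, 0, 1], [0, 2, 0], [1, 0, 1]]

1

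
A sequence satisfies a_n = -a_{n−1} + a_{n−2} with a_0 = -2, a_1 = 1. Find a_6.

-18

With companion matrix T = [[-1, 1], [1, 0]], [a_n, a_{n−1}]ᵀ = T·[a_{n−1}, a_{n−2}]ᵀ, so [a_6, a_5]ᵀ = T⁵·[a_1, a_0]ᵀ.
T⁵ = [[-8, 5], [5, -3]], giving [a_6, a_5]ᵀ = [[-18], [11]].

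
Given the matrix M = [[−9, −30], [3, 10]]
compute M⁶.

[[−9, −30], [3, 10]]

M² = M (a projection; rank 1, trace 1), so M⁶ = M.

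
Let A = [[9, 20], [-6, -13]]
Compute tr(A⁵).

tr A = -4 and det A = 3, so the characteristic polynomial is λ² − (-4)λ + (3) with roots -1 and -3.
Eigenvectors give P = [[-2, -5], [1, 3]] with P⁻¹ = [[-3, -5], [1, 2]], and A = P·diag(-1, -3)·P⁻¹.
Then A⁵ = P·diag(-1, -243)·P⁻¹ = [[2, 1215], [-1, -729]] · [[-3, -5], [1, 2]] = [[1209, 2420], [-726, -1453]].

-244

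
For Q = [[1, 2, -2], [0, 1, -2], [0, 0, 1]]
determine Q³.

Q = I + N where N = [[0, 2, -2], [0, 0, -2], [0, 0, 0]] is strictly upper-triangular, so N³ = 0.
(I + N)³ = I + 3·N + 3·N² = [[1, 6, -18], [0, 1, -6], [0, 0, 1]].

[[1, 6, -18], [0, 1, -6], [0, 0, 1]]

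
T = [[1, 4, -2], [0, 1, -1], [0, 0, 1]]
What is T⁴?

T = I + N where N = [[0, 4, -2], [0, 0, -1], [0, 0, 0]] is strictly upper-triangular, so N³ = 0.
(I + N)⁴ = I + 4·N + 6·N² = [[1, 16, -32], [0, 1, -4], [0, 0, 1]].

[[1, 16, -32], [0, 1, -4], [0, 0, 1]]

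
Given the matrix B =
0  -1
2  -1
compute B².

[[-2, 1], [-2, -1]]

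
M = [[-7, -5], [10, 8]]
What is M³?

tr M = 1 and det M = -6, so the characteristic polynomial is λ² − (1)λ + (-6) with roots -2 and 3.
Eigenvectors give P = [[1, -1], [-1, 2]] with P⁻¹ = [[2, 1], [1, 1]], and M = P·diag(-2, 3)·P⁻¹.
Then M³ = P·diag(-8, 27)·P⁻¹ = [[-8, -27], [8, 54]] · [[2, 1], [1, 1]] = [[-43, -35], [70, 62]].

[[-43, -35], [70, 62]]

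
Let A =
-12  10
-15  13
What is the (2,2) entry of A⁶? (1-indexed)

2059

tr A = 1 and det A = -6, so the characteristic polynomial is λ² − (1)λ + (-6) with roots 3 and -2.
Eigenvectors give P = [[-2, 1], [-3, 1]] with P⁻¹ = [[1, -1], [3, -2]], and A = P·diag(3, -2)·P⁻¹.
Then A⁶ = P·diag(729, 64)·P⁻¹ = [[-1458, 64], [-2187, 64]] · [[1, -1], [3, -2]] = [[-1266, 1330], [-1995, 2059]].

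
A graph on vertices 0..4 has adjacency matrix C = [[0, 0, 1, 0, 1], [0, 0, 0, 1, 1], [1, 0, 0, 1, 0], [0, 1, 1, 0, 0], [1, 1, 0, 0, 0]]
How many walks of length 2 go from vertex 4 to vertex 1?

0

The number of length-2 walks from vertex 4 to vertex 1 is entry (4,1) of C², where C is the adjacency matrix.
C² = [[2, 1, 0, 1, 0], [1, 2, 1, 0, 0], [0, 1, 2, 0, 1], [1, 0, 0, 2, 1], [0, 0, 1, 1, 2]]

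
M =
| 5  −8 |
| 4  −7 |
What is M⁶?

tr M = −2 and det M = −3, so the characteristic polynomial is λ² − (−2)λ + (−3) with roots −3 and 1.
Eigenvectors give P = [[−1, 2], [−1, 1]] with P⁻¹ = [[1, −2], [1, −1]], and M = P·diag(−3, 1)·P⁻¹.
Then M⁶ = P·diag(729, 1)·P⁻¹ = [[−729, 2], [−729, 1]] · [[1, −2], [1, −1]] = [[−727, 1456], [−728, 1457]].

[[−727, 1456], [−728, 1457]]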